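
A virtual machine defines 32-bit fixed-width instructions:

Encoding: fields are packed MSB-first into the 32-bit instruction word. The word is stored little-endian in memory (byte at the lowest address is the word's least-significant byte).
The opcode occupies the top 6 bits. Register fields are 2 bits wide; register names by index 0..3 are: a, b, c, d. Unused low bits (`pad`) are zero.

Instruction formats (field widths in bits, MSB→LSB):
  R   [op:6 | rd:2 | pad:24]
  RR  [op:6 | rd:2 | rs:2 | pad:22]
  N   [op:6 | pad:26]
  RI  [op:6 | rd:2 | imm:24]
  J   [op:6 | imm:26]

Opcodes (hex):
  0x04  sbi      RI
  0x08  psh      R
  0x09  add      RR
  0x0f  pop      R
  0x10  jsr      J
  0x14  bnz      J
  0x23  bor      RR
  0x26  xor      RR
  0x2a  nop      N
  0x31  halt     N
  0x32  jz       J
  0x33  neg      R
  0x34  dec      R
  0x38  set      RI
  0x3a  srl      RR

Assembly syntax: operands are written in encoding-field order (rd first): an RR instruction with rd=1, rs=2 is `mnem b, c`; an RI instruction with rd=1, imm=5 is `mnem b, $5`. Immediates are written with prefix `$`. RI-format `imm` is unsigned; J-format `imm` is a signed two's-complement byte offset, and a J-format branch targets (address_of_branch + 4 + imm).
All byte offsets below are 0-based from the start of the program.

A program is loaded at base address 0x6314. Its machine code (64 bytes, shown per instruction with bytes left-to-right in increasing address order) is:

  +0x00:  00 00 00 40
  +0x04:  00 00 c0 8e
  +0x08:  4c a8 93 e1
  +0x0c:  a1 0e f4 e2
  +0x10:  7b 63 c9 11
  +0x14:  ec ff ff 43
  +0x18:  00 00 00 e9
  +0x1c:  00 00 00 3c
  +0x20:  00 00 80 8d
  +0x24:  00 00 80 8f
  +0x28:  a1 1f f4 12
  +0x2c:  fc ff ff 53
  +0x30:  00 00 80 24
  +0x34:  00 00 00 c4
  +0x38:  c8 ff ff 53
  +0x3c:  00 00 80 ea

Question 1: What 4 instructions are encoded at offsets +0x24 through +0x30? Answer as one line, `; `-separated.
[24] 00 00 80 8f → 0x8f800000
  top 6b → 0x23 → bor [RR]
  rd: (w>>24)&0x3=0x3 → d
  rs: (w>>22)&0x3=0x2 → c
[28] a1 1f f4 12 → 0x12f41fa1
  top 6b → 0x4 → sbi [RI]
  rd: (w>>24)&0x3=0x2 → c
  imm: (w>>0)&0xffffff=0xf41fa1 → $15998881
[2c] fc ff ff 53 → 0x53fffffc
  top 6b → 0x14 → bnz [J]
  imm: (w>>0)&0x3ffffff=0x3fffffc (s26→-4) → $-4
[30] 00 00 80 24 → 0x24800000
  top 6b → 0x9 → add [RR]
  rd: (w>>24)&0x3=0x0 → a
  rs: (w>>22)&0x3=0x2 → c

bor d, c; sbi c, $15998881; bnz $-4; add a, c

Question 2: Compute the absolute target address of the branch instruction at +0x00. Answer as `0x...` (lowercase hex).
@+00  little-endian(00 00 00 40) = 0x40000000
  top 6b → 0x10 → jsr [J]
  [25:0] imm=0 = $0
  target = base 0x6314 + off 0x00 + 4 + imm 0 = 0x6318

0x6318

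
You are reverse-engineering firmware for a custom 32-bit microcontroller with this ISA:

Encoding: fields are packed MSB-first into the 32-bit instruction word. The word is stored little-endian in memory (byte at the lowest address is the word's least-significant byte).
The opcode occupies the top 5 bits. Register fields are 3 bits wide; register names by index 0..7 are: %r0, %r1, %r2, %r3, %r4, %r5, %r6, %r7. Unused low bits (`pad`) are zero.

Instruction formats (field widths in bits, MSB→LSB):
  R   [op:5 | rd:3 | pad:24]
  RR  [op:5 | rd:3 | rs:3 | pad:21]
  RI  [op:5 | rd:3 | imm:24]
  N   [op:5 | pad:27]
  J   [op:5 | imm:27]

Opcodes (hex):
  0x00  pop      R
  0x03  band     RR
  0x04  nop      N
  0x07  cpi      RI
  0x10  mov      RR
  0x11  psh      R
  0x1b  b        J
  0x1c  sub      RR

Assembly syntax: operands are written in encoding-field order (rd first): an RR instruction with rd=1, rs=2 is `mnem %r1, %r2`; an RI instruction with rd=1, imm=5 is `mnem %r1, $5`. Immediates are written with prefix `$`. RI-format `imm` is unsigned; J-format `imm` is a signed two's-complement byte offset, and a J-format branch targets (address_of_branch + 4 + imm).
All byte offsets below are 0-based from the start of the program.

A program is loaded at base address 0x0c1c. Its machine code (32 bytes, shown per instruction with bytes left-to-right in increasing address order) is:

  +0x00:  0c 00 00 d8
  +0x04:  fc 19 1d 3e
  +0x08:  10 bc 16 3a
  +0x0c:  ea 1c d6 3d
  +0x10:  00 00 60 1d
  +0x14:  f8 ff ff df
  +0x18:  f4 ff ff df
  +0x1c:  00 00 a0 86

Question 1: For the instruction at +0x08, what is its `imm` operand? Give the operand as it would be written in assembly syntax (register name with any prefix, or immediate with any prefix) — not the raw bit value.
$1489936

@+08  little-endian(10 bc 16 3a) = 0x3a16bc10
  top 5b → 0x7 → cpi [RI]
  [26:24] rd=2 = %r2
  [23:0] imm=1489936 = $1489936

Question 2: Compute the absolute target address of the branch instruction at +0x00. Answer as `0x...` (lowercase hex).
0x0c2c

+0x00: 0c 00 00 d8 ⇒ word 0xd800000c (little)
  opcode bits[31:27]=0x1b: b/J
  imm@[26:0]=0xc ⇒ $12
  target = base 0x0c1c + off 0x00 + 4 + imm 12 = 0x0c2c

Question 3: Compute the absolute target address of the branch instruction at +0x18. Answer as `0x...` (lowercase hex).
0x0c2c

+0x18: f4 ff ff df ⇒ word 0xdffffff4 (little)
  top 5b → 0x1b → b [J]
  imm@[26:0]=0x7fffff4 (s27→-12) ⇒ $-12
  target = base 0x0c1c + off 0x18 + 4 + imm -12 = 0x0c2c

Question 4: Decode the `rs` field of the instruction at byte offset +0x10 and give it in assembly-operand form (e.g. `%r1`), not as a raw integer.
%r3

[10] 00 00 60 1d → 0x1d600000
  top 5b → 0x3 → band [RR]
  rd: (w>>24)&0x7=0x5 → %r5
  rs: (w>>21)&0x7=0x3 → %r3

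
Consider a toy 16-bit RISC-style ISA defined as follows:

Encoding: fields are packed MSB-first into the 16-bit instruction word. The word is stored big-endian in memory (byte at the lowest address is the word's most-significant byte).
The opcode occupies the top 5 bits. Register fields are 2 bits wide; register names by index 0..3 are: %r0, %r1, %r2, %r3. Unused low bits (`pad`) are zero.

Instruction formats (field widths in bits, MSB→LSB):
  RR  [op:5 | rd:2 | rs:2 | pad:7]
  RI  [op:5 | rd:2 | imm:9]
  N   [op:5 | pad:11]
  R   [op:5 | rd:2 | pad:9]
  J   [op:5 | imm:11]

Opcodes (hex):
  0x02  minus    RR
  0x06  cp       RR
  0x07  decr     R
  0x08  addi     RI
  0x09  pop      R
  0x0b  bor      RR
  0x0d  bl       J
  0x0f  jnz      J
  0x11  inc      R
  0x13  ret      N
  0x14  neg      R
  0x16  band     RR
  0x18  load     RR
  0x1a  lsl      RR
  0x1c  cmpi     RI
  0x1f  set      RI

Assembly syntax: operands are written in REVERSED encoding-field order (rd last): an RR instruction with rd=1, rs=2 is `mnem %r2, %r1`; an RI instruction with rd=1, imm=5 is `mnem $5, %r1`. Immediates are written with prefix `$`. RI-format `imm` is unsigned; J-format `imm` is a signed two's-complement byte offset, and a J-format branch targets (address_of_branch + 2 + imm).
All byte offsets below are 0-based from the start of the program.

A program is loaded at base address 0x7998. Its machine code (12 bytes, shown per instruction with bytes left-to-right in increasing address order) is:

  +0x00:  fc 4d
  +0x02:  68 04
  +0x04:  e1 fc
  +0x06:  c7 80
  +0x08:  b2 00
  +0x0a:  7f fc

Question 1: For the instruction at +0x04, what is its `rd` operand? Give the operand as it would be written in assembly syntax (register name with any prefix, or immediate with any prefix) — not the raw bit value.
off 0x04: read e1 fc as big → 0xe1fc
  top 5b → 0x1c → cmpi [RI]
  [10:9] rd=0 = %r0
  [8:0] imm=508 = $508

%r0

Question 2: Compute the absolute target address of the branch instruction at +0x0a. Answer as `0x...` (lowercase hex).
0x79a0

@+0a  big-endian(7f fc) = 0x7ffc
  op=0x7ffc>>11=0xf ⇒ jnz (J)
  [10:0] imm=2044 (s11→-4) = $-4
  target = base 0x7998 + off 0x0a + 2 + imm -4 = 0x79a0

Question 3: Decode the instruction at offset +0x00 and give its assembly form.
set $77, %r2

+0x00: fc 4d ⇒ word 0xfc4d (big)
  op=0xfc4d>>11=0x1f ⇒ set (RI)
  [10:9] rd=2 = %r2
  [8:0] imm=77 = $77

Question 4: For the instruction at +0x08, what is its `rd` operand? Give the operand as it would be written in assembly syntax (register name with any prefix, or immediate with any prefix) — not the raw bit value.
%r1

off 0x08: read b2 00 as big → 0xb200
  top 5b → 0x16 → band [RR]
  rd: (w>>9)&0x3=0x1 → %r1
  rs: (w>>7)&0x3=0x0 → %r0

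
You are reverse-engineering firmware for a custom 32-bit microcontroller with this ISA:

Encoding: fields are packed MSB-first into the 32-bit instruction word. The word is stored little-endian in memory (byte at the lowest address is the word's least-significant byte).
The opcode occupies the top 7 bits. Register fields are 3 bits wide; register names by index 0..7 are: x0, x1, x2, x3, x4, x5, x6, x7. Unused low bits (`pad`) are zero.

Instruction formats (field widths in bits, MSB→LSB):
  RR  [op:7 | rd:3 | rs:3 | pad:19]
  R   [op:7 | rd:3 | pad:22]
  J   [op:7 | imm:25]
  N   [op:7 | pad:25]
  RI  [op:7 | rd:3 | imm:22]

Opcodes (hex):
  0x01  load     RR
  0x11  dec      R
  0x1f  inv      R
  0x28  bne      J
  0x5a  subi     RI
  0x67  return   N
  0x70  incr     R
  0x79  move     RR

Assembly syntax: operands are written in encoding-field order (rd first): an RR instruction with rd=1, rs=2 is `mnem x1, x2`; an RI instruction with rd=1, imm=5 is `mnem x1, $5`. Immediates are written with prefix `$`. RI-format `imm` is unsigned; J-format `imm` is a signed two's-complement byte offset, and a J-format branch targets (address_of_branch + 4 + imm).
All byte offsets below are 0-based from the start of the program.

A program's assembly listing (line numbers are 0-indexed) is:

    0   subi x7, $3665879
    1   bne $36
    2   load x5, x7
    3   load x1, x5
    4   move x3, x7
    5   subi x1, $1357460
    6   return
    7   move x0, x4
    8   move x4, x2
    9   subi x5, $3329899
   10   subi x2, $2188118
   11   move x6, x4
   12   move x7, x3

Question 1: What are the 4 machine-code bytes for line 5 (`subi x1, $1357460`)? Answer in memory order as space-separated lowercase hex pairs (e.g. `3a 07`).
94 b6 54 b4

line 5 (subi): pack op=0x5a:7|rd=1:3|imm=1357460:22 = 0xb454b694; little→ 94 b6 54 b4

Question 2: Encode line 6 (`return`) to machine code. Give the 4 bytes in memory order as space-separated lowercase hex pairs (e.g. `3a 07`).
00 00 00 ce

6. return fields op=0x67:7|pad=0:25 → word ce000000h → 00 00 00 ce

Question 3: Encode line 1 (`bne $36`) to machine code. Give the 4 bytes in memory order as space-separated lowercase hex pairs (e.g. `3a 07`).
1. bne fields op=0x28:7|imm=36:25 → word 50000024h → 24 00 00 50

24 00 00 50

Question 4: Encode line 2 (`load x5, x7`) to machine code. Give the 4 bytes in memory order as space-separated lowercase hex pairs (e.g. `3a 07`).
00 00 78 03

L2: load op=0x1:7|rd=5:3|rs=7:3|pad=0:19 ⇒ 0x03780000 ⇒ little 00 00 78 03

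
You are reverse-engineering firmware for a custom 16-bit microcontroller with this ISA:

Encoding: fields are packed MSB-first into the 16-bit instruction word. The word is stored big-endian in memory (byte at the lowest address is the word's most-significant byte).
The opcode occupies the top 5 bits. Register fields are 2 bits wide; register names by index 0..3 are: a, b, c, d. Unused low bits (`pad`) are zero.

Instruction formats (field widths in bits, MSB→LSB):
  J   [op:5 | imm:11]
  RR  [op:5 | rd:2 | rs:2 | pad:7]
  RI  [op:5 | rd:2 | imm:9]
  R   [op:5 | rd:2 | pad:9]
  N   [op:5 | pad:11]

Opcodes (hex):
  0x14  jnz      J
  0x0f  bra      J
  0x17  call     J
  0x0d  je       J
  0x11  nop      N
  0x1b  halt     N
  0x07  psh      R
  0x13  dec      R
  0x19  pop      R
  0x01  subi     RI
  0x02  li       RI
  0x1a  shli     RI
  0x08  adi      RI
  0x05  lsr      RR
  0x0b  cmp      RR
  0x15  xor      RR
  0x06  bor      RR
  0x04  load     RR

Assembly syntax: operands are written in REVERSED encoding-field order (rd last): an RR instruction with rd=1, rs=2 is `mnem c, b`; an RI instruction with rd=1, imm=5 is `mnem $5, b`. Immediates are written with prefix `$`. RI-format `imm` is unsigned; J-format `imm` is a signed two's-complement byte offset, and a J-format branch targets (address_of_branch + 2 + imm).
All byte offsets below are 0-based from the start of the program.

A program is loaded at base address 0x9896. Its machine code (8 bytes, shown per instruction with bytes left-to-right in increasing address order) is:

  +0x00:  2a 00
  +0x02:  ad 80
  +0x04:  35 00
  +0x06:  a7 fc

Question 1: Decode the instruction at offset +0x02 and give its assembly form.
xor d, c

+0x02: ad 80 ⇒ word 0xad80 (big)
  op=0xad80>>11=0x15 ⇒ xor (RR)
  [10:9] rd=2 = c
  [8:7] rs=3 = d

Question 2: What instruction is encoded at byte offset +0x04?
bor c, c

off 0x04: read 35 00 as big → 0x3500
  top 5b → 0x6 → bor [RR]
  rd@[10:9]=0x2 ⇒ c
  rs@[8:7]=0x2 ⇒ c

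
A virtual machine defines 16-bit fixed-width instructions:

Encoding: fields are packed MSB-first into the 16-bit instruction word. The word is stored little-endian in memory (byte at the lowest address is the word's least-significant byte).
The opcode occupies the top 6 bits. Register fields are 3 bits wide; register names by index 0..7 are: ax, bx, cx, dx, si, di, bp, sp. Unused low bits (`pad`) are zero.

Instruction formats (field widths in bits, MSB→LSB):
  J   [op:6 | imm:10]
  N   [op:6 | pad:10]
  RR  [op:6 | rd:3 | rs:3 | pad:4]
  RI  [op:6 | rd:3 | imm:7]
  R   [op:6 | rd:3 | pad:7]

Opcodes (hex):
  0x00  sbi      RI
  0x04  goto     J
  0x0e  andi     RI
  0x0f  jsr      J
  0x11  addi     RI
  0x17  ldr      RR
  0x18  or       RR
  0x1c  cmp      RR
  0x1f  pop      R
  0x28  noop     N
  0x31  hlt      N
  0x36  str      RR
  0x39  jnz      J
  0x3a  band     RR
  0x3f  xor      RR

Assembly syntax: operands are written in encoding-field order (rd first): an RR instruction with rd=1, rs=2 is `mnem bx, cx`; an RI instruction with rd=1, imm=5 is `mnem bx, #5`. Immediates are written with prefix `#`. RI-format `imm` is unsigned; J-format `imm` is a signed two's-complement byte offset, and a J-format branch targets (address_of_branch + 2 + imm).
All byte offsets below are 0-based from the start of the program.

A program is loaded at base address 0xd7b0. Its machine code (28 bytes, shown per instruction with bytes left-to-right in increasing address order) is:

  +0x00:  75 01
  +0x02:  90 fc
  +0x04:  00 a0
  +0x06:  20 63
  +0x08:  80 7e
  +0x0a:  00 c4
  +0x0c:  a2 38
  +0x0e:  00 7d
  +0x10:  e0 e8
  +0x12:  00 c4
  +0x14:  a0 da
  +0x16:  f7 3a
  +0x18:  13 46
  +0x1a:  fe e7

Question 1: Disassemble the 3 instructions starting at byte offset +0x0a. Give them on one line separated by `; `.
+0x0a: 00 c4 ⇒ word 0xc400 (little)
  op=0xc400>>10=0x31 ⇒ hlt (N)
+0x0c: a2 38 ⇒ word 0x38a2 (little)
  op=0x38a2>>10=0xe ⇒ andi (RI)
  rd@[9:7]=0x1 ⇒ bx
  imm@[6:0]=0x22 ⇒ #34
+0x0e: 00 7d ⇒ word 0x7d00 (little)
  op=0x7d00>>10=0x1f ⇒ pop (R)
  rd@[9:7]=0x2 ⇒ cx

hlt; andi bx, #34; pop cx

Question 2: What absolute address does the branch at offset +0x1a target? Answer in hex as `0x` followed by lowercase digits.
@+1a  little-endian(fe e7) = 0xe7fe
  op=0xe7fe>>10=0x39 ⇒ jnz (J)
  [9:0] imm=1022 (s10→-2) = #-2
  target = base 0xd7b0 + off 0x1a + 2 + imm -2 = 0xd7ca

0xd7ca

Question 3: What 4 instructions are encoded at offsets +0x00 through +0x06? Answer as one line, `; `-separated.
+0x00: 75 01 ⇒ word 0x0175 (little)
  opcode bits[15:10]=0x0: sbi/RI
  rd@[9:7]=0x2 ⇒ cx
  imm@[6:0]=0x75 ⇒ #117
+0x02: 90 fc ⇒ word 0xfc90 (little)
  opcode bits[15:10]=0x3f: xor/RR
  rd@[9:7]=0x1 ⇒ bx
  rs@[6:4]=0x1 ⇒ bx
+0x04: 00 a0 ⇒ word 0xa000 (little)
  opcode bits[15:10]=0x28: noop/N
+0x06: 20 63 ⇒ word 0x6320 (little)
  opcode bits[15:10]=0x18: or/RR
  rd@[9:7]=0x6 ⇒ bp
  rs@[6:4]=0x2 ⇒ cx

sbi cx, #117; xor bx, bx; noop; or bp, cx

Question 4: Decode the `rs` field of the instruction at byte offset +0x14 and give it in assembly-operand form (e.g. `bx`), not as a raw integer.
cx

@+14  little-endian(a0 da) = 0xdaa0
  top 6b → 0x36 → str [RR]
  rd: (w>>7)&0x7=0x5 → di
  rs: (w>>4)&0x7=0x2 → cx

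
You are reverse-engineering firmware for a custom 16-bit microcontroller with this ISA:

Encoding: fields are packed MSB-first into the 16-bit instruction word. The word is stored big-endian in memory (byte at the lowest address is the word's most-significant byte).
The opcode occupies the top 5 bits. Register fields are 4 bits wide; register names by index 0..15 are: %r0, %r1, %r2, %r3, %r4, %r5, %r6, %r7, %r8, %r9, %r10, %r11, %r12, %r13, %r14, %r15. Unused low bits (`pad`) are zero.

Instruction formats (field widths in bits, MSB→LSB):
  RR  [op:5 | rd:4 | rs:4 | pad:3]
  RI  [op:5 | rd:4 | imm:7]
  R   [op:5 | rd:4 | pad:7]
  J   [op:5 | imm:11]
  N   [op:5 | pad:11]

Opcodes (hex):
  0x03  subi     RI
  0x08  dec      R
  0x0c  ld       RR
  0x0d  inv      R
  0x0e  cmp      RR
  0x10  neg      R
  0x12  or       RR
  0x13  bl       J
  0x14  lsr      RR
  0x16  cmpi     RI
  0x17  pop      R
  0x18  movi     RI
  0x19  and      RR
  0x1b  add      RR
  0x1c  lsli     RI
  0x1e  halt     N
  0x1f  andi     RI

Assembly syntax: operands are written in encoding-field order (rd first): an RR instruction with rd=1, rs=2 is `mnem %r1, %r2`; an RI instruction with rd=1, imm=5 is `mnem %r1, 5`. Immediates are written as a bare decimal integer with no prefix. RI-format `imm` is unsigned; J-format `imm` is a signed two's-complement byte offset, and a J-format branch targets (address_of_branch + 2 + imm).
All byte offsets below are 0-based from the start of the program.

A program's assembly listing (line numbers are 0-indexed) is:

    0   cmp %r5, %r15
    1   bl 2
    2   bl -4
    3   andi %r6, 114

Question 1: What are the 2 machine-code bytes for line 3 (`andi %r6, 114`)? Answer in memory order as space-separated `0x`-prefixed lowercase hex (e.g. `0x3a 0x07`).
line 3 (andi): pack op=0x1f:5|rd=6:4|imm=114:7 = 0xfb72; big→ fb 72

0xfb 0x72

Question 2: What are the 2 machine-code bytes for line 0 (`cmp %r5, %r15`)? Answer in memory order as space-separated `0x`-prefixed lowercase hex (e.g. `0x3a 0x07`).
0x72 0xf8

line 0 (cmp): pack op=0xe:5|rd=5:4|rs=15:4|pad=0:3 = 0x72f8; big→ 72 f8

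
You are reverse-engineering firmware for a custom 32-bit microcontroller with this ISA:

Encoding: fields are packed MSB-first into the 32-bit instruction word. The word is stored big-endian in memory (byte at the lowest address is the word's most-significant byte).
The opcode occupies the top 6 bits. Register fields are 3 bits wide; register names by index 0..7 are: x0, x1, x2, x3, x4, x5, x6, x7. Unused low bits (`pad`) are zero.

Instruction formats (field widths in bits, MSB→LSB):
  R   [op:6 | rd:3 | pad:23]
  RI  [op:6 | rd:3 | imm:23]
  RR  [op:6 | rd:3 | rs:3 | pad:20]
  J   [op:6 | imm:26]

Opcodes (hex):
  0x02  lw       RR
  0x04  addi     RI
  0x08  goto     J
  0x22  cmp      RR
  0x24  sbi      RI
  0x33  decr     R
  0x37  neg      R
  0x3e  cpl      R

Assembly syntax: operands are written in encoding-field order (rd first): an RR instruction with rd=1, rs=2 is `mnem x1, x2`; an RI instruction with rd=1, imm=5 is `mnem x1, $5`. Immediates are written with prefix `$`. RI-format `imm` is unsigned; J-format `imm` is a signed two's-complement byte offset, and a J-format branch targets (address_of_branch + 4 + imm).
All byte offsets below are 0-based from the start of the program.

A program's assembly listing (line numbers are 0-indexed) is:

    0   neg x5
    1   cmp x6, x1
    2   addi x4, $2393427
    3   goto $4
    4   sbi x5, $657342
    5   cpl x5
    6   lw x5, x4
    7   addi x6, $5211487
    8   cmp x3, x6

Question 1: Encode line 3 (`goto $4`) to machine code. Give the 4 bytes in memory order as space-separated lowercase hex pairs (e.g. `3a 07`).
20 00 00 04

line 3 (goto): pack op=0x8:6|imm=4:26 = 0x20000004; big→ 20 00 00 04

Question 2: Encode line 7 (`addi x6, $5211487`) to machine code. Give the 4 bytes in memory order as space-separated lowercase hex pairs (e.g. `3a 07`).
13 4f 85 5f

7. addi fields op=0x4:6|rd=6:3|imm=5211487:23 → word 134f855fh → 13 4f 85 5f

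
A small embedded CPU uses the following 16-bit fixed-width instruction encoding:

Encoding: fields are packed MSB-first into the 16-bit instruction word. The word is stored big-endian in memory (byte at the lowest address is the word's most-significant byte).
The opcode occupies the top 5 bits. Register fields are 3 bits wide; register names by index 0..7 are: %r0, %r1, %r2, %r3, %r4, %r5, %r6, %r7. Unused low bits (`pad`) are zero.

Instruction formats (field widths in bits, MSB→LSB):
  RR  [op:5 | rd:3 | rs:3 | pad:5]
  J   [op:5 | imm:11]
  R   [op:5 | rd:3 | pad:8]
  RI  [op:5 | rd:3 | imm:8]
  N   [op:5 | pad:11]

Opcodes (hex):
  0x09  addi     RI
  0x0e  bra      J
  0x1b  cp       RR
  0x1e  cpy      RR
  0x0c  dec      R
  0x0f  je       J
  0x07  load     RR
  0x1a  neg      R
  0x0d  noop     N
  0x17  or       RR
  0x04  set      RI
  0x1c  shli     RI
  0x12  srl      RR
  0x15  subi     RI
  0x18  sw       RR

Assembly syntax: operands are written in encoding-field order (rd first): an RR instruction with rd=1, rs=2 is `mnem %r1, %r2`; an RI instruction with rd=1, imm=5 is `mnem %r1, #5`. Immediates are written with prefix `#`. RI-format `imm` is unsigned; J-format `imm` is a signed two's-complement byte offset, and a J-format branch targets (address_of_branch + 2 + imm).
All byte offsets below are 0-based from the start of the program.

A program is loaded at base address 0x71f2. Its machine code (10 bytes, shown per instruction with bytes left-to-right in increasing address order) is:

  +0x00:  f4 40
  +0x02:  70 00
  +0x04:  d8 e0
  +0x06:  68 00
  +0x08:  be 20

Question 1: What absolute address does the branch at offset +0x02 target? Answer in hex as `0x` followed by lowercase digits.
0x71f6

@+02  big-endian(70 00) = 0x7000
  top 5b → 0xe → bra [J]
  [10:0] imm=0 = #0
  target = base 0x71f2 + off 0x02 + 2 + imm 0 = 0x71f6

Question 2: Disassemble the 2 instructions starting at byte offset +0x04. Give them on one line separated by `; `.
@+04  big-endian(d8 e0) = 0xd8e0
  op=0xd8e0>>11=0x1b ⇒ cp (RR)
  rd@[10:8]=0x0 ⇒ %r0
  rs@[7:5]=0x7 ⇒ %r7
@+06  big-endian(68 00) = 0x6800
  op=0x6800>>11=0xd ⇒ noop (N)

cp %r0, %r7; noop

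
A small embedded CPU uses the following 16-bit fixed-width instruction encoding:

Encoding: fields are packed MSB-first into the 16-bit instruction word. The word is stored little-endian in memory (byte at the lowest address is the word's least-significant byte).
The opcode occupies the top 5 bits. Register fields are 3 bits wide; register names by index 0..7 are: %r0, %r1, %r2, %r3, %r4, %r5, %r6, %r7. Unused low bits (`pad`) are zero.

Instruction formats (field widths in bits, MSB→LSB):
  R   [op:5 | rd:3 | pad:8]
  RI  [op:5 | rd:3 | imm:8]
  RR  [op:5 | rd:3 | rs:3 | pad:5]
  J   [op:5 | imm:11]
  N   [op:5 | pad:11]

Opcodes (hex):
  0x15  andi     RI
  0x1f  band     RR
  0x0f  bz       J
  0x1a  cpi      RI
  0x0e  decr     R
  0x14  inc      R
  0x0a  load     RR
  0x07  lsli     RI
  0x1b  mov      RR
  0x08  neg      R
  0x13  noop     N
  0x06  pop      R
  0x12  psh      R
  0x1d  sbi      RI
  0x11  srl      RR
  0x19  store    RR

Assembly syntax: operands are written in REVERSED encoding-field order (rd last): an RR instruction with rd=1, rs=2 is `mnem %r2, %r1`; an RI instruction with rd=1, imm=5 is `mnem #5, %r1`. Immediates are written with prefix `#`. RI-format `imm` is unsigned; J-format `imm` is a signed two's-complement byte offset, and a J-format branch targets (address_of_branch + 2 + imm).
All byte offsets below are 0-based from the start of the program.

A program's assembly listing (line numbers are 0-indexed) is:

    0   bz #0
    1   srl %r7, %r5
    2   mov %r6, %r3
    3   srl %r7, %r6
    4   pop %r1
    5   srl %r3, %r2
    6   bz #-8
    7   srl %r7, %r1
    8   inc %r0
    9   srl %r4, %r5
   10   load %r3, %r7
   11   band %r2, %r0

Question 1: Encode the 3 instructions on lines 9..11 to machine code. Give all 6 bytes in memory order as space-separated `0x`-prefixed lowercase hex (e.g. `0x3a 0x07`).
line 9 (srl): pack op=0x11:5|rd=5:3|rs=4:3|pad=0:5 = 0x8d80; little→ 80 8d
line 10 (load): pack op=0xa:5|rd=7:3|rs=3:3|pad=0:5 = 0x5760; little→ 60 57
line 11 (band): pack op=0x1f:5|rd=0:3|rs=2:3|pad=0:5 = 0xf840; little→ 40 f8

0x80 0x8d 0x60 0x57 0x40 0xf8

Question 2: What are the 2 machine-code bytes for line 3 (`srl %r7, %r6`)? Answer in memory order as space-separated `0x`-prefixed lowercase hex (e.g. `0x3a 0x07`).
L3: srl op=0x11:5|rd=6:3|rs=7:3|pad=0:5 ⇒ 0x8ee0 ⇒ little e0 8e

0xe0 0x8e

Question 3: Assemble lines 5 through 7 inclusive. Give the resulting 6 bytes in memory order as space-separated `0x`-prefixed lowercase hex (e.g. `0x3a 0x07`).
0x60 0x8a 0xf8 0x7f 0xe0 0x89

L5: srl op=0x11:5|rd=2:3|rs=3:3|pad=0:5 ⇒ 0x8a60 ⇒ little 60 8a
L6: bz op=0xf:5|imm=-8:11 ⇒ 0x7ff8 ⇒ little f8 7f
L7: srl op=0x11:5|rd=1:3|rs=7:3|pad=0:5 ⇒ 0x89e0 ⇒ little e0 89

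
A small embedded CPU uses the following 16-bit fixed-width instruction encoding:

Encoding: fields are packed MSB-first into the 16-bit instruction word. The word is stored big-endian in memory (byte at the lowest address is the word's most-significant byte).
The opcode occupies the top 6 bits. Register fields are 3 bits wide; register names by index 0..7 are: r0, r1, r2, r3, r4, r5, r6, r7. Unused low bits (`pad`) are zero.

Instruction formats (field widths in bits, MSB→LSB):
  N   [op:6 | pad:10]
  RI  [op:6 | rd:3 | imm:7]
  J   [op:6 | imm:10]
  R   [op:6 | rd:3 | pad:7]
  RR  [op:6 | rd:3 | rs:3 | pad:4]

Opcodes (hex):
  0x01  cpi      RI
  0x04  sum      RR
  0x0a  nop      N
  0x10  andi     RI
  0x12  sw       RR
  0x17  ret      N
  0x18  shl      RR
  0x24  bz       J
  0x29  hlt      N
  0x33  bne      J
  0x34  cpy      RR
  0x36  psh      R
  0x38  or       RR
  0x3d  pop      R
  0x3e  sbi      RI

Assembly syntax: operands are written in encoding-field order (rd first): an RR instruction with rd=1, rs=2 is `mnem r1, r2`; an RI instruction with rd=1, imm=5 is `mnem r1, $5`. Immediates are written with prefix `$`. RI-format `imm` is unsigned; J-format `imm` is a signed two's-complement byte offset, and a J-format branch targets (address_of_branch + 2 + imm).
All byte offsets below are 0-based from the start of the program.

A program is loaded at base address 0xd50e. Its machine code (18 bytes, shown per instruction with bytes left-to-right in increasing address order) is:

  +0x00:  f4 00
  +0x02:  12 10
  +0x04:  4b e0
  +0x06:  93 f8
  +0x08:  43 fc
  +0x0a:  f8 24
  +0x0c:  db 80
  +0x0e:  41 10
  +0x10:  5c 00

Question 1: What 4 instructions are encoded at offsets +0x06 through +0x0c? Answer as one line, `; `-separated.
bz $-8; andi r7, $124; sbi r0, $36; psh r7

+0x06: 93 f8 ⇒ word 0x93f8 (big)
  opcode bits[15:10]=0x24: bz/J
  imm@[9:0]=0x3f8 (s10→-8) ⇒ $-8
+0x08: 43 fc ⇒ word 0x43fc (big)
  opcode bits[15:10]=0x10: andi/RI
  rd@[9:7]=0x7 ⇒ r7
  imm@[6:0]=0x7c ⇒ $124
+0x0a: f8 24 ⇒ word 0xf824 (big)
  opcode bits[15:10]=0x3e: sbi/RI
  rd@[9:7]=0x0 ⇒ r0
  imm@[6:0]=0x24 ⇒ $36
+0x0c: db 80 ⇒ word 0xdb80 (big)
  opcode bits[15:10]=0x36: psh/R
  rd@[9:7]=0x7 ⇒ r7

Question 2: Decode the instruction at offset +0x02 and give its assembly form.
sum r4, r1

+0x02: 12 10 ⇒ word 0x1210 (big)
  op=0x1210>>10=0x4 ⇒ sum (RR)
  rd: (w>>7)&0x7=0x4 → r4
  rs: (w>>4)&0x7=0x1 → r1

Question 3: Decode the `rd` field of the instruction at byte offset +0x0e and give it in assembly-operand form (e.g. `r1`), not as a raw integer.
[0e] 41 10 → 0x4110
  op=0x4110>>10=0x10 ⇒ andi (RI)
  rd: (w>>7)&0x7=0x2 → r2
  imm: (w>>0)&0x7f=0x10 → $16

r2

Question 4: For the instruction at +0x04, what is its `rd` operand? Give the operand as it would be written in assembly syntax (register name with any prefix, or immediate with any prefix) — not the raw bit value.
[04] 4b e0 → 0x4be0
  top 6b → 0x12 → sw [RR]
  [9:7] rd=7 = r7
  [6:4] rs=6 = r6

r7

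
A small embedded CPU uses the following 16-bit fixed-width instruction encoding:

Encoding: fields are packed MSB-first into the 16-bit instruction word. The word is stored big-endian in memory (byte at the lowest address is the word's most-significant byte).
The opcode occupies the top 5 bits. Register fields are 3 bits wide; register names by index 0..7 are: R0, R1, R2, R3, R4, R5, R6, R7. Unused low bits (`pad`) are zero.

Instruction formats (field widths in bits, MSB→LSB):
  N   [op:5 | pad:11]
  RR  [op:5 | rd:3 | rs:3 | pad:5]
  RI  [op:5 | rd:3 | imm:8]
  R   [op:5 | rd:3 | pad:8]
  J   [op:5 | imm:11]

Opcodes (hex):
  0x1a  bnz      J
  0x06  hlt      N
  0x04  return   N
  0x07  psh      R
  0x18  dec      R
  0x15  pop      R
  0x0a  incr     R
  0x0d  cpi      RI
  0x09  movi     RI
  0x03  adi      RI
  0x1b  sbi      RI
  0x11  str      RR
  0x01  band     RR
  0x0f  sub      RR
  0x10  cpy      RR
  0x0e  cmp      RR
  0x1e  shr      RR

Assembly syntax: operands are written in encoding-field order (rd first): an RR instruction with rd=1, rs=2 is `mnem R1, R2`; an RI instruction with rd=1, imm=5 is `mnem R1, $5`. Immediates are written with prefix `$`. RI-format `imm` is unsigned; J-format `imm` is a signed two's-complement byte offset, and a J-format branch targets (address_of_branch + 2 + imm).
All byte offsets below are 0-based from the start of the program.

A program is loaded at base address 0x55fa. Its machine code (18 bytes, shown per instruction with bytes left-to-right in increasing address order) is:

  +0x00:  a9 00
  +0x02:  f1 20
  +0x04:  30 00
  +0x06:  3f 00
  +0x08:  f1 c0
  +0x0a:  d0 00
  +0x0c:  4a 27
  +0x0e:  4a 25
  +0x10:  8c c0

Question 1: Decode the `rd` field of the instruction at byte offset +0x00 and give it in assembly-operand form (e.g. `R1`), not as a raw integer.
R1

+0x00: a9 00 ⇒ word 0xa900 (big)
  op=0xa900>>11=0x15 ⇒ pop (R)
  [10:8] rd=1 = R1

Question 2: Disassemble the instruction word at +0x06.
+0x06: 3f 00 ⇒ word 0x3f00 (big)
  op=0x3f00>>11=0x7 ⇒ psh (R)
  [10:8] rd=7 = R7

psh R7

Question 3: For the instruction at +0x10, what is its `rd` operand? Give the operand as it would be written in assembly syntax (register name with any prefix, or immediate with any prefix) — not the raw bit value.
R4

off 0x10: read 8c c0 as big → 0x8cc0
  op=0x8cc0>>11=0x11 ⇒ str (RR)
  rd@[10:8]=0x4 ⇒ R4
  rs@[7:5]=0x6 ⇒ R6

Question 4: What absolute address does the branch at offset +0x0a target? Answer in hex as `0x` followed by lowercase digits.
off 0x0a: read d0 00 as big → 0xd000
  top 5b → 0x1a → bnz [J]
  imm@[10:0]=0x0 ⇒ $0
  target = base 0x55fa + off 0x0a + 2 + imm 0 = 0x5606

0x5606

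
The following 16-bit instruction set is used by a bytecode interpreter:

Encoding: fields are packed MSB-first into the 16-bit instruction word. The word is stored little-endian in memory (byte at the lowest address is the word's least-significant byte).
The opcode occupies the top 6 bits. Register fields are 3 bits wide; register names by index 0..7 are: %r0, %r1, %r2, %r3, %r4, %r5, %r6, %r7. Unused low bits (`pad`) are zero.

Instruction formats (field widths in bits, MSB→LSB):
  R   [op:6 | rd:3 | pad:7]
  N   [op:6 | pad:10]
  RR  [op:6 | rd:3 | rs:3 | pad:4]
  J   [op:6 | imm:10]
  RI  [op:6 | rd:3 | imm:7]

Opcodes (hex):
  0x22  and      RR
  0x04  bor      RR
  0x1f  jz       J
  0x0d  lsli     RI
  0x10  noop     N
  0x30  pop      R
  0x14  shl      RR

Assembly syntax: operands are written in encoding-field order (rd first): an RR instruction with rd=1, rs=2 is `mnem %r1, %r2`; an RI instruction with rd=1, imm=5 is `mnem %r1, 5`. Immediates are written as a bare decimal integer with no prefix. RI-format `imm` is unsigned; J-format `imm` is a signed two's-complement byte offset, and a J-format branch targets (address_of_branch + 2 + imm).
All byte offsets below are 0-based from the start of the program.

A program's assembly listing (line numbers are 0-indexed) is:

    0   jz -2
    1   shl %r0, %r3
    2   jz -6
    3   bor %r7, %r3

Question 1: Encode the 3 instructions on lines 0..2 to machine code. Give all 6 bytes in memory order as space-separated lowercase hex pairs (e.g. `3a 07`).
fe 7f 30 50 fa 7f

0. jz fields op=0x1f:6|imm=-2:10 → word 7ffeh → fe 7f
1. shl fields op=0x14:6|rd=0:3|rs=3:3|pad=0:4 → word 5030h → 30 50
2. jz fields op=0x1f:6|imm=-6:10 → word 7ffah → fa 7f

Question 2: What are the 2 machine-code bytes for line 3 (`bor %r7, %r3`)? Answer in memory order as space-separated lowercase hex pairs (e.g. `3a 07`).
b0 13

3. bor fields op=0x4:6|rd=7:3|rs=3:3|pad=0:4 → word 13b0h → b0 13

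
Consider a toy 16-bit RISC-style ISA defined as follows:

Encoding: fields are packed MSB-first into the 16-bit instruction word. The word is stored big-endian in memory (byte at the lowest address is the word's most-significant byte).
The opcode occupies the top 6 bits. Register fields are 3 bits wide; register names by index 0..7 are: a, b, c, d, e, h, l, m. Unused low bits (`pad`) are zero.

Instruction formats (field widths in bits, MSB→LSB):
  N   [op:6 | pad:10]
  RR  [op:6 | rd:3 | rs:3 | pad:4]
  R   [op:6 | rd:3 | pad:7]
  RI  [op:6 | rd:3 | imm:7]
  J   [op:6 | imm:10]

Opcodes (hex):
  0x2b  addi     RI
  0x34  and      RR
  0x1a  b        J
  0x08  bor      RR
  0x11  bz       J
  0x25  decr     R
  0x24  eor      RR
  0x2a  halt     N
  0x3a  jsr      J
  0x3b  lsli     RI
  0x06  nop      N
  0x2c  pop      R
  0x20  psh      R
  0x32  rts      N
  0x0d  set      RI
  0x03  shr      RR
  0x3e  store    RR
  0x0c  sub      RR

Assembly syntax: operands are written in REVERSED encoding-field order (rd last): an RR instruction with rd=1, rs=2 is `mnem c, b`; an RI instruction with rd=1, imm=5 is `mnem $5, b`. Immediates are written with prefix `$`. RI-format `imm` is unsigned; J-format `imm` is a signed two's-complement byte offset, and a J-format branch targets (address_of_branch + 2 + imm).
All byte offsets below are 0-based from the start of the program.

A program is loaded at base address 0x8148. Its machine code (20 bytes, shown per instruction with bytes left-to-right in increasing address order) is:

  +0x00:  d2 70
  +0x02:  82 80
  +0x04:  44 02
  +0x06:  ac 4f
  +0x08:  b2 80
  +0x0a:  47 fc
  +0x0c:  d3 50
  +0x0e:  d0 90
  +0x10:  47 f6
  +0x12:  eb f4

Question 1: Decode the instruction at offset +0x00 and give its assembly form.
and m, e

off 0x00: read d2 70 as big → 0xd270
  top 6b → 0x34 → and [RR]
  rd: (w>>7)&0x7=0x4 → e
  rs: (w>>4)&0x7=0x7 → m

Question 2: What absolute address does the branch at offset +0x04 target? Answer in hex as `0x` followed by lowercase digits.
+0x04: 44 02 ⇒ word 0x4402 (big)
  opcode bits[15:10]=0x11: bz/J
  [9:0] imm=2 = $2
  target = base 0x8148 + off 0x04 + 2 + imm 2 = 0x8150

0x8150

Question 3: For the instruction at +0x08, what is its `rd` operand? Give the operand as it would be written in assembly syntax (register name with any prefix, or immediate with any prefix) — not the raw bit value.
@+08  big-endian(b2 80) = 0xb280
  op=0xb280>>10=0x2c ⇒ pop (R)
  rd: (w>>7)&0x7=0x5 → h

h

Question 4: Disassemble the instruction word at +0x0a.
off 0x0a: read 47 fc as big → 0x47fc
  top 6b → 0x11 → bz [J]
  [9:0] imm=1020 (s10→-4) = $-4

bz $-4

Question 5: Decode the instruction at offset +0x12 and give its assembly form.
jsr $-12

[12] eb f4 → 0xebf4
  op=0xebf4>>10=0x3a ⇒ jsr (J)
  [9:0] imm=1012 (s10→-12) = $-12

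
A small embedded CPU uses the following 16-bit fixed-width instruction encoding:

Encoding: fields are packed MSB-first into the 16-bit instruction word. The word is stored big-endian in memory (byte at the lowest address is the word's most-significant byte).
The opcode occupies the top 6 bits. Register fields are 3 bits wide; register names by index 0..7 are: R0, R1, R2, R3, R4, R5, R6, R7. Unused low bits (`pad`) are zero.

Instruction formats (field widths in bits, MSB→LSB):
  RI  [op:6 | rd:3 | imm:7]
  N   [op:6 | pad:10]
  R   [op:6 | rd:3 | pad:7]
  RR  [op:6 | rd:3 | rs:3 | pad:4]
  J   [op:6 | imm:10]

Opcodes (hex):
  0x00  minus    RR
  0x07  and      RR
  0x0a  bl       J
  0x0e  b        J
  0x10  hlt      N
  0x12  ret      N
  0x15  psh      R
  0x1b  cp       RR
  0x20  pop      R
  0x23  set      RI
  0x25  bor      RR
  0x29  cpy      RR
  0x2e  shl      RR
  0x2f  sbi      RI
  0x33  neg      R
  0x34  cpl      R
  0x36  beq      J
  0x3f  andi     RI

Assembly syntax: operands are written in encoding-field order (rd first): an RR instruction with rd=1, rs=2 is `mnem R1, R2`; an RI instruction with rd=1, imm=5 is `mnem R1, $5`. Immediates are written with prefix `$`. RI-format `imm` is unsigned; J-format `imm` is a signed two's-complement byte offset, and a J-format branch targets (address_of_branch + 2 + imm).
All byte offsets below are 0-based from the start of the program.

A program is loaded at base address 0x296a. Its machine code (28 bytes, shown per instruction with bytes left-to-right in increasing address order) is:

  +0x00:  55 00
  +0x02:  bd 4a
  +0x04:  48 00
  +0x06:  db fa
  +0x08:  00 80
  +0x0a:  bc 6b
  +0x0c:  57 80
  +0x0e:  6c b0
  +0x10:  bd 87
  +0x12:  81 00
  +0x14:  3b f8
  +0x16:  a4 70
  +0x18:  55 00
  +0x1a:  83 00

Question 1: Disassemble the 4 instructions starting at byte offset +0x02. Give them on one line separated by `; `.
off 0x02: read bd 4a as big → 0xbd4a
  opcode bits[15:10]=0x2f: sbi/RI
  rd: (w>>7)&0x7=0x2 → R2
  imm: (w>>0)&0x7f=0x4a → $74
off 0x04: read 48 00 as big → 0x4800
  opcode bits[15:10]=0x12: ret/N
off 0x06: read db fa as big → 0xdbfa
  opcode bits[15:10]=0x36: beq/J
  imm: (w>>0)&0x3ff=0x3fa (s10→-6) → $-6
off 0x08: read 00 80 as big → 0x0080
  opcode bits[15:10]=0x0: minus/RR
  rd: (w>>7)&0x7=0x1 → R1
  rs: (w>>4)&0x7=0x0 → R0

sbi R2, $74; ret; beq $-6; minus R1, R0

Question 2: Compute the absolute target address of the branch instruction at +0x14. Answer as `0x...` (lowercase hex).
0x2978

@+14  big-endian(3b f8) = 0x3bf8
  opcode bits[15:10]=0xe: b/J
  [9:0] imm=1016 (s10→-8) = $-8
  target = base 0x296a + off 0x14 + 2 + imm -8 = 0x2978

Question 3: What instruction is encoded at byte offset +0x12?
pop R2

[12] 81 00 → 0x8100
  top 6b → 0x20 → pop [R]
  rd@[9:7]=0x2 ⇒ R2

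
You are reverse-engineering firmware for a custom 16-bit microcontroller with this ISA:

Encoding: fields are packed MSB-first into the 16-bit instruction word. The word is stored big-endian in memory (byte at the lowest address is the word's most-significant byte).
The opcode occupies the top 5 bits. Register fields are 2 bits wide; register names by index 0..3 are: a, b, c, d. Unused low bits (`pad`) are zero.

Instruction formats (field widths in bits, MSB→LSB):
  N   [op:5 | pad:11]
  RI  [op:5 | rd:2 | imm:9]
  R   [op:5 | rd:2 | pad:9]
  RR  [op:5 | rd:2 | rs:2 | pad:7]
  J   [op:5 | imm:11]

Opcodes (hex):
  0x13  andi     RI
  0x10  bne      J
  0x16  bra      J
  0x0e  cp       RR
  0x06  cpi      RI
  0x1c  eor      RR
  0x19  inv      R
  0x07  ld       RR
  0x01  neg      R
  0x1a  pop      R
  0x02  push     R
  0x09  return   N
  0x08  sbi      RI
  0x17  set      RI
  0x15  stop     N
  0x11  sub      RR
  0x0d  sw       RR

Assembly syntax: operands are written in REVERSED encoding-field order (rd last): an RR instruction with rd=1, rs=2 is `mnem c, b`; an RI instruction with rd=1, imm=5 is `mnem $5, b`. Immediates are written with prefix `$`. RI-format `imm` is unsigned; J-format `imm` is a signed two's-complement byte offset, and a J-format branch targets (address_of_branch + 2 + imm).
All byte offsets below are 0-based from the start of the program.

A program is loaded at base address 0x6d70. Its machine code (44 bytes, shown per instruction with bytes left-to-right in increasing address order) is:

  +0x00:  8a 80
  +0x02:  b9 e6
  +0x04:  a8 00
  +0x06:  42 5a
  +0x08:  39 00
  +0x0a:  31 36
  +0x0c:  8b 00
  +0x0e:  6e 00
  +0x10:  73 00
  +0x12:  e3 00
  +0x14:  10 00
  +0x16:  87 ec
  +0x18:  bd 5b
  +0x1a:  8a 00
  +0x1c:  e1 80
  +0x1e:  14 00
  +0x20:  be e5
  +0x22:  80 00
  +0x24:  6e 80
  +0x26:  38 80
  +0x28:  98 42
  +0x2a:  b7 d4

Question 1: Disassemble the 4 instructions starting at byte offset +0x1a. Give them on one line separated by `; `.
sub a, b; eor d, a; push c; set $229, d

[1a] 8a 00 → 0x8a00
  op=0x8a00>>11=0x11 ⇒ sub (RR)
  [10:9] rd=1 = b
  [8:7] rs=0 = a
[1c] e1 80 → 0xe180
  op=0xe180>>11=0x1c ⇒ eor (RR)
  [10:9] rd=0 = a
  [8:7] rs=3 = d
[1e] 14 00 → 0x1400
  op=0x1400>>11=0x2 ⇒ push (R)
  [10:9] rd=2 = c
[20] be e5 → 0xbee5
  op=0xbee5>>11=0x17 ⇒ set (RI)
  [10:9] rd=3 = d
  [8:0] imm=229 = $229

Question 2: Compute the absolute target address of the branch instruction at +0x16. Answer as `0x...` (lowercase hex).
0x6d74

off 0x16: read 87 ec as big → 0x87ec
  op=0x87ec>>11=0x10 ⇒ bne (J)
  imm@[10:0]=0x7ec (s11→-20) ⇒ $-20
  target = base 0x6d70 + off 0x16 + 2 + imm -20 = 0x6d74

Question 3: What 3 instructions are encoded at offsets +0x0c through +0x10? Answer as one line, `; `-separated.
sub c, b; sw a, d; cp c, b

+0x0c: 8b 00 ⇒ word 0x8b00 (big)
  top 5b → 0x11 → sub [RR]
  rd: (w>>9)&0x3=0x1 → b
  rs: (w>>7)&0x3=0x2 → c
+0x0e: 6e 00 ⇒ word 0x6e00 (big)
  top 5b → 0xd → sw [RR]
  rd: (w>>9)&0x3=0x3 → d
  rs: (w>>7)&0x3=0x0 → a
+0x10: 73 00 ⇒ word 0x7300 (big)
  top 5b → 0xe → cp [RR]
  rd: (w>>9)&0x3=0x1 → b
  rs: (w>>7)&0x3=0x2 → c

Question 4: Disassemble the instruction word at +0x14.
+0x14: 10 00 ⇒ word 0x1000 (big)
  opcode bits[15:11]=0x2: push/R
  rd@[10:9]=0x0 ⇒ a

push a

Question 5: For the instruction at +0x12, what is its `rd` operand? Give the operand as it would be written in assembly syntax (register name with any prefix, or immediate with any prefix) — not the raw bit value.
b

+0x12: e3 00 ⇒ word 0xe300 (big)
  opcode bits[15:11]=0x1c: eor/RR
  rd: (w>>9)&0x3=0x1 → b
  rs: (w>>7)&0x3=0x2 → c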